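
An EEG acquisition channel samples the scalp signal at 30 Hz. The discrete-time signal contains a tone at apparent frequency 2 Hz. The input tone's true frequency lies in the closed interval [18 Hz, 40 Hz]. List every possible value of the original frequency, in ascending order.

28 Hz, 32 Hz

Frequencies that alias to 2 Hz are k·fs ± 2 Hz for integer k ≥ 0.
k=0: 2 Hz.
k=1: 28 Hz, 32 Hz.
k=2: 58 Hz, 62 Hz.
Within [18 Hz, 40 Hz]: 28 Hz, 32 Hz.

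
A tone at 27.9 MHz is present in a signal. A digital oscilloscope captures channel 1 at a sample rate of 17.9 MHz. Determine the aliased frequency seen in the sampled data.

27.9 MHz mod fs = 10 MHz.
10 MHz > fs/2 = 8.95 MHz, folds to fs − 10 MHz = 7.9 MHz.

7.9 MHz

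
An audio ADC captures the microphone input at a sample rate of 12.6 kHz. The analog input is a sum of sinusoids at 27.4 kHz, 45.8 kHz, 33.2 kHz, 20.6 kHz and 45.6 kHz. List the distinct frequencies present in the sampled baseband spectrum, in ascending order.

2.2 kHz, 4.6 kHz, 4.8 kHz

fs/2 = 6.3 kHz.
27.4 kHz mod fs = 2.2 kHz.
2.2 kHz ≤ fs/2 = 6.3 kHz, appears at 2.2 kHz.
45.8 kHz mod fs = 8 kHz.
8 kHz > fs/2 = 6.3 kHz, folds to fs − 8 kHz = 4.6 kHz.
33.2 kHz mod fs = 8 kHz.
8 kHz > fs/2 = 6.3 kHz, folds to fs − 8 kHz = 4.6 kHz.
20.6 kHz mod fs = 8 kHz.
8 kHz > fs/2 = 6.3 kHz, folds to fs − 8 kHz = 4.6 kHz.
45.6 kHz mod fs = 7.8 kHz.
7.8 kHz > fs/2 = 6.3 kHz, folds to fs − 7.8 kHz = 4.8 kHz.
Distinct values: {2.2 kHz, 4.6 kHz, 4.8 kHz}.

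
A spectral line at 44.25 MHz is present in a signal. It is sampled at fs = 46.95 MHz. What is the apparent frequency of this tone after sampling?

2.7 MHz

44.25 MHz > fs/2 = 23.475 MHz, folds to fs − 44.25 MHz = 2.7 MHz.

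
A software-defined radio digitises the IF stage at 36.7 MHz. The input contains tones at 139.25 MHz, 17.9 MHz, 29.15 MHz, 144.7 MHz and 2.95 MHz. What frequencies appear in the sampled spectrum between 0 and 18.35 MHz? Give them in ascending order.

2.1 MHz, 2.95 MHz, 7.55 MHz, 17.9 MHz

fs/2 = 18.35 MHz.
139.25 MHz mod fs = 29.15 MHz.
29.15 MHz > fs/2 = 18.35 MHz, folds to fs − 29.15 MHz = 7.55 MHz.
17.9 MHz ≤ fs/2 = 18.35 MHz, passes unchanged.
29.15 MHz > fs/2 = 18.35 MHz, folds to fs − 29.15 MHz = 7.55 MHz.
144.7 MHz mod fs = 34.6 MHz.
34.6 MHz > fs/2 = 18.35 MHz, folds to fs − 34.6 MHz = 2.1 MHz.
2.95 MHz ≤ fs/2 = 18.35 MHz, passes unchanged.
Distinct values: {2.1 MHz, 2.95 MHz, 7.55 MHz, 17.9 MHz}.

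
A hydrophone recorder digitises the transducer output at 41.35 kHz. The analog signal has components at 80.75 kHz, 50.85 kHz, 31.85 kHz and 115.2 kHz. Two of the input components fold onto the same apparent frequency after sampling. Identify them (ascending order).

31.85 kHz, 50.85 kHz

fs/2 = 20.675 kHz.
80.75 kHz mod fs = 39.4 kHz.
39.4 kHz > fs/2 = 20.675 kHz, folds to fs − 39.4 kHz = 1.95 kHz.
50.85 kHz mod fs = 9.5 kHz.
9.5 kHz ≤ fs/2 = 20.675 kHz, appears at 9.5 kHz.
31.85 kHz > fs/2 = 20.675 kHz, folds to fs − 31.85 kHz = 9.5 kHz.
115.2 kHz mod fs = 32.5 kHz.
32.5 kHz > fs/2 = 20.675 kHz, folds to fs − 32.5 kHz = 8.85 kHz.
31.85 kHz and 50.85 kHz both map to 9.5 kHz.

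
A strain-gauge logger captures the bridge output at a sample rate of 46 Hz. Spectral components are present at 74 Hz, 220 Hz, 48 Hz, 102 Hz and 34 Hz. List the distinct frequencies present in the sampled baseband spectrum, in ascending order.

fs/2 = 23 Hz.
74 Hz mod fs = 28 Hz.
28 Hz > fs/2 = 23 Hz, folds to fs − 28 Hz = 18 Hz.
220 Hz mod fs = 36 Hz.
36 Hz > fs/2 = 23 Hz, folds to fs − 36 Hz = 10 Hz.
48 Hz mod fs = 2 Hz.
2 Hz ≤ fs/2 = 23 Hz, appears at 2 Hz.
102 Hz mod fs = 10 Hz.
10 Hz ≤ fs/2 = 23 Hz, appears at 10 Hz.
34 Hz > fs/2 = 23 Hz, folds to fs − 34 Hz = 12 Hz.
Distinct values: {2 Hz, 10 Hz, 12 Hz, 18 Hz}.

2 Hz, 10 Hz, 12 Hz, 18 Hz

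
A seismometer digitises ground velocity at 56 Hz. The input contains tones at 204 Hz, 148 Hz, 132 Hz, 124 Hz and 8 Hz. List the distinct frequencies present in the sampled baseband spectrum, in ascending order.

8 Hz, 12 Hz, 20 Hz

fs/2 = 28 Hz.
204 Hz mod fs = 36 Hz.
36 Hz > fs/2 = 28 Hz, folds to fs − 36 Hz = 20 Hz.
148 Hz mod fs = 36 Hz.
36 Hz > fs/2 = 28 Hz, folds to fs − 36 Hz = 20 Hz.
132 Hz mod fs = 20 Hz.
20 Hz ≤ fs/2 = 28 Hz, appears at 20 Hz.
124 Hz mod fs = 12 Hz.
12 Hz ≤ fs/2 = 28 Hz, appears at 12 Hz.
8 Hz ≤ fs/2 = 28 Hz, passes unchanged.
Distinct values: {8 Hz, 12 Hz, 20 Hz}.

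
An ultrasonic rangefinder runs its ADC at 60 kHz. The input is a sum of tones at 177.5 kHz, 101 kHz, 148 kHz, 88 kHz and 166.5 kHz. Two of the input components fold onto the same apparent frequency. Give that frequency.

fs/2 = 30 kHz.
177.5 kHz mod fs = 57.5 kHz.
57.5 kHz > fs/2 = 30 kHz, folds to fs − 57.5 kHz = 2.5 kHz.
101 kHz mod fs = 41 kHz.
41 kHz > fs/2 = 30 kHz, folds to fs − 41 kHz = 19 kHz.
148 kHz mod fs = 28 kHz.
28 kHz ≤ fs/2 = 30 kHz, appears at 28 kHz.
88 kHz mod fs = 28 kHz.
28 kHz ≤ fs/2 = 30 kHz, appears at 28 kHz.
166.5 kHz mod fs = 46.5 kHz.
46.5 kHz > fs/2 = 30 kHz, folds to fs − 46.5 kHz = 13.5 kHz.
88 kHz and 148 kHz both map to 28 kHz.

28 kHz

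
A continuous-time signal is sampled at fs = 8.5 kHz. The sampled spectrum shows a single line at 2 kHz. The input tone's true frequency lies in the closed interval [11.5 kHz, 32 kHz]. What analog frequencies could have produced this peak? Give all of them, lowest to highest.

15 kHz, 19 kHz, 23.5 kHz, 27.5 kHz, 32 kHz

Frequencies that alias to 2 kHz are k·fs ± 2 kHz for integer k ≥ 0.
k=0: 2 kHz.
k=1: 6.5 kHz, 10.5 kHz.
k=2: 15 kHz, 19 kHz.
k=3: 23.5 kHz, 27.5 kHz.
k=4: 32 kHz, 36 kHz.
k=5: 40.5 kHz, 44.5 kHz.
Within [11.5 kHz, 32 kHz]: 15 kHz, 19 kHz, 23.5 kHz, 27.5 kHz, 32 kHz.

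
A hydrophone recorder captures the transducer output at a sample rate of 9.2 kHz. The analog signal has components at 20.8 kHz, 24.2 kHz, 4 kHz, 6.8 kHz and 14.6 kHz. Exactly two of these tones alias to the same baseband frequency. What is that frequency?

2.4 kHz

fs/2 = 4.6 kHz.
20.8 kHz mod fs = 2.4 kHz.
2.4 kHz ≤ fs/2 = 4.6 kHz, appears at 2.4 kHz.
24.2 kHz mod fs = 5.8 kHz.
5.8 kHz > fs/2 = 4.6 kHz, folds to fs − 5.8 kHz = 3.4 kHz.
4 kHz ≤ fs/2 = 4.6 kHz, passes unchanged.
6.8 kHz > fs/2 = 4.6 kHz, folds to fs − 6.8 kHz = 2.4 kHz.
14.6 kHz mod fs = 5.4 kHz.
5.4 kHz > fs/2 = 4.6 kHz, folds to fs − 5.4 kHz = 3.8 kHz.
6.8 kHz and 20.8 kHz both map to 2.4 kHz.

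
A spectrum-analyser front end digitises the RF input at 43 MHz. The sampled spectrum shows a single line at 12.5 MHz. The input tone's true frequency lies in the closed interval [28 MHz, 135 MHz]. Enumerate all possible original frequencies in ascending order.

Frequencies that alias to 12.5 MHz are k·fs ± 12.5 MHz for integer k ≥ 0.
k=0: 12.5 MHz.
k=1: 30.5 MHz, 55.5 MHz.
k=2: 73.5 MHz, 98.5 MHz.
k=3: 116.5 MHz, 141.5 MHz.
k=4: 159.5 MHz, 184.5 MHz.
Within [28 MHz, 135 MHz]: 30.5 MHz, 55.5 MHz, 73.5 MHz, 98.5 MHz, 116.5 MHz.

30.5 MHz, 55.5 MHz, 73.5 MHz, 98.5 MHz, 116.5 MHz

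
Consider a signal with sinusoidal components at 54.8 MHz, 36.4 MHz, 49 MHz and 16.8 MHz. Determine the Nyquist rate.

109.6 MHz

Highest-frequency component: 54.8 MHz.
Nyquist rate = 2 × 54.8 MHz = 109.6 MHz.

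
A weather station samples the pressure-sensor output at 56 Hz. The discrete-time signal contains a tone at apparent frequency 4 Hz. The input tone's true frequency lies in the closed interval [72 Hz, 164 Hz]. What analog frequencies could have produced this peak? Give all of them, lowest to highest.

Frequencies that alias to 4 Hz are k·fs ± 4 Hz for integer k ≥ 0.
k=0: 4 Hz.
k=1: 52 Hz, 60 Hz.
k=2: 108 Hz, 116 Hz.
k=3: 164 Hz, 172 Hz.
k=4: 220 Hz, 228 Hz.
Within [72 Hz, 164 Hz]: 108 Hz, 116 Hz, 164 Hz.

108 Hz, 116 Hz, 164 Hz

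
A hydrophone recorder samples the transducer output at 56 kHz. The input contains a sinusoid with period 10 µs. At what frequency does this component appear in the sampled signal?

12 kHz

T = 10 µs → f = 1/T = 100 kHz.
100 kHz mod fs = 44 kHz.
44 kHz > fs/2 = 28 kHz, folds to fs − 44 kHz = 12 kHz.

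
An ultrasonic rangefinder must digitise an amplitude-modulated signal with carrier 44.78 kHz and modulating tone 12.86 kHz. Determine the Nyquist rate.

115.28 kHz

AM sidebands sit at fc ± fm = 31.92 kHz and 57.64 kHz.
Highest-frequency component: 57.64 kHz.
Nyquist rate = 2 × 57.64 kHz = 115.28 kHz.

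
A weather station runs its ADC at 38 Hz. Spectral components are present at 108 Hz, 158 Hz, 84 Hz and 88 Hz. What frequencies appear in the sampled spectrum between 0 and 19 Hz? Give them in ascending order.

fs/2 = 19 Hz.
108 Hz mod fs = 32 Hz.
32 Hz > fs/2 = 19 Hz, folds to fs − 32 Hz = 6 Hz.
158 Hz mod fs = 6 Hz.
6 Hz ≤ fs/2 = 19 Hz, appears at 6 Hz.
84 Hz mod fs = 8 Hz.
8 Hz ≤ fs/2 = 19 Hz, appears at 8 Hz.
88 Hz mod fs = 12 Hz.
12 Hz ≤ fs/2 = 19 Hz, appears at 12 Hz.
Distinct values: {6 Hz, 8 Hz, 12 Hz}.

6 Hz, 8 Hz, 12 Hz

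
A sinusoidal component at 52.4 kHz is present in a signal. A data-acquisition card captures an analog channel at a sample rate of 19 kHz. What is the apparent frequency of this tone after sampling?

52.4 kHz mod fs = 14.4 kHz.
14.4 kHz > fs/2 = 9.5 kHz, folds to fs − 14.4 kHz = 4.6 kHz.

4.6 kHz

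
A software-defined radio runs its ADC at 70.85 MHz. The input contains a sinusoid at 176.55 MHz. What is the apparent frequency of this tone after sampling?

34.85 MHz

176.55 MHz mod fs = 34.85 MHz.
34.85 MHz ≤ fs/2 = 35.425 MHz, appears at 34.85 MHz.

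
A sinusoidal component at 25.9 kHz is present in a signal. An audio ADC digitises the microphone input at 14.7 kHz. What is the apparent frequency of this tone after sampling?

3.5 kHz

25.9 kHz mod fs = 11.2 kHz.
11.2 kHz > fs/2 = 7.35 kHz, folds to fs − 11.2 kHz = 3.5 kHz.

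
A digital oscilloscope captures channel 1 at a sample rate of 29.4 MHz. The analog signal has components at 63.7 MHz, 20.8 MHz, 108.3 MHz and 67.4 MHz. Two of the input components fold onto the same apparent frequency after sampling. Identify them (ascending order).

fs/2 = 14.7 MHz.
63.7 MHz mod fs = 4.9 MHz.
4.9 MHz ≤ fs/2 = 14.7 MHz, appears at 4.9 MHz.
20.8 MHz > fs/2 = 14.7 MHz, folds to fs − 20.8 MHz = 8.6 MHz.
108.3 MHz mod fs = 20.1 MHz.
20.1 MHz > fs/2 = 14.7 MHz, folds to fs − 20.1 MHz = 9.3 MHz.
67.4 MHz mod fs = 8.6 MHz.
8.6 MHz ≤ fs/2 = 14.7 MHz, appears at 8.6 MHz.
20.8 MHz and 67.4 MHz both map to 8.6 MHz.

20.8 MHz, 67.4 MHz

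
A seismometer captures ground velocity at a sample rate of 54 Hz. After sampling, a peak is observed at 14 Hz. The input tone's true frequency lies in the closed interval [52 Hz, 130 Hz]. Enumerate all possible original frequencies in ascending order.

68 Hz, 94 Hz, 122 Hz

Frequencies that alias to 14 Hz are k·fs ± 14 Hz for integer k ≥ 0.
k=0: 14 Hz.
k=1: 40 Hz, 68 Hz.
k=2: 94 Hz, 122 Hz.
k=3: 148 Hz, 176 Hz.
Within [52 Hz, 130 Hz]: 68 Hz, 94 Hz, 122 Hz.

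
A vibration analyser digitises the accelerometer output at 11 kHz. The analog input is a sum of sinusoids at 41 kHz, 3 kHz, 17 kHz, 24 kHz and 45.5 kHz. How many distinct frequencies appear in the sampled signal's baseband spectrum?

fs/2 = 5.5 kHz.
41 kHz mod fs = 8 kHz.
8 kHz > fs/2 = 5.5 kHz, folds to fs − 8 kHz = 3 kHz.
3 kHz ≤ fs/2 = 5.5 kHz, passes unchanged.
17 kHz mod fs = 6 kHz.
6 kHz > fs/2 = 5.5 kHz, folds to fs − 6 kHz = 5 kHz.
24 kHz mod fs = 2 kHz.
2 kHz ≤ fs/2 = 5.5 kHz, appears at 2 kHz.
45.5 kHz mod fs = 1.5 kHz.
1.5 kHz ≤ fs/2 = 5.5 kHz, appears at 1.5 kHz.
Distinct values: {1.5 kHz, 2 kHz, 3 kHz, 5 kHz} → 4.

4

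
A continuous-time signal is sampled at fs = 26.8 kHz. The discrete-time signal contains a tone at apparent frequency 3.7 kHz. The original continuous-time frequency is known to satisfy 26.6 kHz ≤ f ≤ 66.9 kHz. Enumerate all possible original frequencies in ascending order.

30.5 kHz, 49.9 kHz, 57.3 kHz

Frequencies that alias to 3.7 kHz are k·fs ± 3.7 kHz for integer k ≥ 0.
k=0: 3.7 kHz.
k=1: 23.1 kHz, 30.5 kHz.
k=2: 49.9 kHz, 57.3 kHz.
k=3: 76.7 kHz, 84.1 kHz.
Within [26.6 kHz, 66.9 kHz]: 30.5 kHz, 49.9 kHz, 57.3 kHz.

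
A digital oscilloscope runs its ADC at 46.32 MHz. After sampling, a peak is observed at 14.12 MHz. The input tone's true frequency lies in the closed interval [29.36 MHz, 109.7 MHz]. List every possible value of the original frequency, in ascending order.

Frequencies that alias to 14.12 MHz are k·fs ± 14.12 MHz for integer k ≥ 0.
k=0: 14.12 MHz.
k=1: 32.2 MHz, 60.44 MHz.
k=2: 78.52 MHz, 106.76 MHz.
k=3: 124.84 MHz, 153.08 MHz.
Within [29.36 MHz, 109.7 MHz]: 32.2 MHz, 60.44 MHz, 78.52 MHz, 106.76 MHz.

32.2 MHz, 60.44 MHz, 78.52 MHz, 106.76 MHz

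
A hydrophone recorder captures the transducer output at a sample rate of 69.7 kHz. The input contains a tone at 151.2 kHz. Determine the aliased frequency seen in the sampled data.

151.2 kHz mod fs = 11.8 kHz.
11.8 kHz ≤ fs/2 = 34.85 kHz, appears at 11.8 kHz.

11.8 kHz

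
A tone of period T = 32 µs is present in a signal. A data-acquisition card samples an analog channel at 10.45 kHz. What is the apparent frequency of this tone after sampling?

T = 32 µs → f = 1/T = 31.25 kHz.
31.25 kHz mod fs = 10.35 kHz.
10.35 kHz > fs/2 = 5.225 kHz, folds to fs − 10.35 kHz = 0.1 kHz.

0.1 kHz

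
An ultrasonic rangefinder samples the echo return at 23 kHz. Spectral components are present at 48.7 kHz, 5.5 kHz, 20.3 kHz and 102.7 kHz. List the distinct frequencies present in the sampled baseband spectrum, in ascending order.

2.7 kHz, 5.5 kHz, 10.7 kHz

fs/2 = 11.5 kHz.
48.7 kHz mod fs = 2.7 kHz.
2.7 kHz ≤ fs/2 = 11.5 kHz, appears at 2.7 kHz.
5.5 kHz ≤ fs/2 = 11.5 kHz, passes unchanged.
20.3 kHz > fs/2 = 11.5 kHz, folds to fs − 20.3 kHz = 2.7 kHz.
102.7 kHz mod fs = 10.7 kHz.
10.7 kHz ≤ fs/2 = 11.5 kHz, appears at 10.7 kHz.
Distinct values: {2.7 kHz, 5.5 kHz, 10.7 kHz}.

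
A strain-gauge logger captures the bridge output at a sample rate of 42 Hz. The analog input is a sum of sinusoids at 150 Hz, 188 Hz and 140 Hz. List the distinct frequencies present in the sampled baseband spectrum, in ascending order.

fs/2 = 21 Hz.
150 Hz mod fs = 24 Hz.
24 Hz > fs/2 = 21 Hz, folds to fs − 24 Hz = 18 Hz.
188 Hz mod fs = 20 Hz.
20 Hz ≤ fs/2 = 21 Hz, appears at 20 Hz.
140 Hz mod fs = 14 Hz.
14 Hz ≤ fs/2 = 21 Hz, appears at 14 Hz.
Distinct values: {14 Hz, 18 Hz, 20 Hz}.

14 Hz, 18 Hz, 20 Hz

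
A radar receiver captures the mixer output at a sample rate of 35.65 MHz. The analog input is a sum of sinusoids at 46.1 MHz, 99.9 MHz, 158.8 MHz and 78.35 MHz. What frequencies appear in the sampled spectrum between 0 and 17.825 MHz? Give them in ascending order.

fs/2 = 17.825 MHz.
46.1 MHz mod fs = 10.45 MHz.
10.45 MHz ≤ fs/2 = 17.825 MHz, appears at 10.45 MHz.
99.9 MHz mod fs = 28.6 MHz.
28.6 MHz > fs/2 = 17.825 MHz, folds to fs − 28.6 MHz = 7.05 MHz.
158.8 MHz mod fs = 16.2 MHz.
16.2 MHz ≤ fs/2 = 17.825 MHz, appears at 16.2 MHz.
78.35 MHz mod fs = 7.05 MHz.
7.05 MHz ≤ fs/2 = 17.825 MHz, appears at 7.05 MHz.
Distinct values: {7.05 MHz, 10.45 MHz, 16.2 MHz}.

7.05 MHz, 10.45 MHz, 16.2 MHz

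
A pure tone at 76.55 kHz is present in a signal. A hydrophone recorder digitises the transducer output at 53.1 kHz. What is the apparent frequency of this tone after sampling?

23.45 kHz

76.55 kHz mod fs = 23.45 kHz.
23.45 kHz ≤ fs/2 = 26.55 kHz, appears at 23.45 kHz.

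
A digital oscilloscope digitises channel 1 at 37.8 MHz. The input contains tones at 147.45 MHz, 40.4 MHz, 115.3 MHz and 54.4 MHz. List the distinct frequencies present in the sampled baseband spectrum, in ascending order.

1.9 MHz, 2.6 MHz, 3.75 MHz, 16.6 MHz

fs/2 = 18.9 MHz.
147.45 MHz mod fs = 34.05 MHz.
34.05 MHz > fs/2 = 18.9 MHz, folds to fs − 34.05 MHz = 3.75 MHz.
40.4 MHz mod fs = 2.6 MHz.
2.6 MHz ≤ fs/2 = 18.9 MHz, appears at 2.6 MHz.
115.3 MHz mod fs = 1.9 MHz.
1.9 MHz ≤ fs/2 = 18.9 MHz, appears at 1.9 MHz.
54.4 MHz mod fs = 16.6 MHz.
16.6 MHz ≤ fs/2 = 18.9 MHz, appears at 16.6 MHz.
Distinct values: {1.9 MHz, 2.6 MHz, 3.75 MHz, 16.6 MHz}.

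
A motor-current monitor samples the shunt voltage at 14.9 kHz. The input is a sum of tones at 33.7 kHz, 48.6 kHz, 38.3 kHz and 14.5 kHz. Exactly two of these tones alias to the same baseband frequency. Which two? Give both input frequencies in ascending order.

33.7 kHz, 48.6 kHz

fs/2 = 7.45 kHz.
33.7 kHz mod fs = 3.9 kHz.
3.9 kHz ≤ fs/2 = 7.45 kHz, appears at 3.9 kHz.
48.6 kHz mod fs = 3.9 kHz.
3.9 kHz ≤ fs/2 = 7.45 kHz, appears at 3.9 kHz.
38.3 kHz mod fs = 8.5 kHz.
8.5 kHz > fs/2 = 7.45 kHz, folds to fs − 8.5 kHz = 6.4 kHz.
14.5 kHz > fs/2 = 7.45 kHz, folds to fs − 14.5 kHz = 0.4 kHz.
33.7 kHz and 48.6 kHz both map to 3.9 kHz.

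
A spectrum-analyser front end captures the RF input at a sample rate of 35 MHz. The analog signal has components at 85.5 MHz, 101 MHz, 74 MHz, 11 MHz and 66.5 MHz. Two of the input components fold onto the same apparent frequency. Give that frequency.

fs/2 = 17.5 MHz.
85.5 MHz mod fs = 15.5 MHz.
15.5 MHz ≤ fs/2 = 17.5 MHz, appears at 15.5 MHz.
101 MHz mod fs = 31 MHz.
31 MHz > fs/2 = 17.5 MHz, folds to fs − 31 MHz = 4 MHz.
74 MHz mod fs = 4 MHz.
4 MHz ≤ fs/2 = 17.5 MHz, appears at 4 MHz.
11 MHz ≤ fs/2 = 17.5 MHz, passes unchanged.
66.5 MHz mod fs = 31.5 MHz.
31.5 MHz > fs/2 = 17.5 MHz, folds to fs − 31.5 MHz = 3.5 MHz.
74 MHz and 101 MHz both map to 4 MHz.

4 MHz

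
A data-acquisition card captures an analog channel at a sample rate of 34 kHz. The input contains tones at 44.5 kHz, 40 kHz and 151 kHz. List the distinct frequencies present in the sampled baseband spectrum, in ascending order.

6 kHz, 10.5 kHz, 15 kHz

fs/2 = 17 kHz.
44.5 kHz mod fs = 10.5 kHz.
10.5 kHz ≤ fs/2 = 17 kHz, appears at 10.5 kHz.
40 kHz mod fs = 6 kHz.
6 kHz ≤ fs/2 = 17 kHz, appears at 6 kHz.
151 kHz mod fs = 15 kHz.
15 kHz ≤ fs/2 = 17 kHz, appears at 15 kHz.
Distinct values: {6 kHz, 10.5 kHz, 15 kHz}.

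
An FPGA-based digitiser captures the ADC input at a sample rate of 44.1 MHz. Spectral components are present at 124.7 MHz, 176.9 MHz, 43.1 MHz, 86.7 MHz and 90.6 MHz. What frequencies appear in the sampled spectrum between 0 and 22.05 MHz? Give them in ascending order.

fs/2 = 22.05 MHz.
124.7 MHz mod fs = 36.5 MHz.
36.5 MHz > fs/2 = 22.05 MHz, folds to fs − 36.5 MHz = 7.6 MHz.
176.9 MHz mod fs = 0.5 MHz.
0.5 MHz ≤ fs/2 = 22.05 MHz, appears at 0.5 MHz.
43.1 MHz > fs/2 = 22.05 MHz, folds to fs − 43.1 MHz = 1 MHz.
86.7 MHz mod fs = 42.6 MHz.
42.6 MHz > fs/2 = 22.05 MHz, folds to fs − 42.6 MHz = 1.5 MHz.
90.6 MHz mod fs = 2.4 MHz.
2.4 MHz ≤ fs/2 = 22.05 MHz, appears at 2.4 MHz.
Distinct values: {0.5 MHz, 1 MHz, 1.5 MHz, 2.4 MHz, 7.6 MHz}.

0.5 MHz, 1 MHz, 1.5 MHz, 2.4 MHz, 7.6 MHz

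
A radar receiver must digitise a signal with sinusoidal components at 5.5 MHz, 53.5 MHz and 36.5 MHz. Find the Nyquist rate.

107 MHz

Highest-frequency component: 53.5 MHz.
Nyquist rate = 2 × 53.5 MHz = 107 MHz.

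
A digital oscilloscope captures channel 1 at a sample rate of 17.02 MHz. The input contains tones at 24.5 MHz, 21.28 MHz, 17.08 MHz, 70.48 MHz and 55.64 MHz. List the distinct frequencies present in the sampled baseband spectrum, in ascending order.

0.06 MHz, 2.4 MHz, 4.26 MHz, 4.58 MHz, 7.48 MHz

fs/2 = 8.51 MHz.
24.5 MHz mod fs = 7.48 MHz.
7.48 MHz ≤ fs/2 = 8.51 MHz, appears at 7.48 MHz.
21.28 MHz mod fs = 4.26 MHz.
4.26 MHz ≤ fs/2 = 8.51 MHz, appears at 4.26 MHz.
17.08 MHz mod fs = 0.06 MHz.
0.06 MHz ≤ fs/2 = 8.51 MHz, appears at 0.06 MHz.
70.48 MHz mod fs = 2.4 MHz.
2.4 MHz ≤ fs/2 = 8.51 MHz, appears at 2.4 MHz.
55.64 MHz mod fs = 4.58 MHz.
4.58 MHz ≤ fs/2 = 8.51 MHz, appears at 4.58 MHz.
Distinct values: {0.06 MHz, 2.4 MHz, 4.26 MHz, 4.58 MHz, 7.48 MHz}.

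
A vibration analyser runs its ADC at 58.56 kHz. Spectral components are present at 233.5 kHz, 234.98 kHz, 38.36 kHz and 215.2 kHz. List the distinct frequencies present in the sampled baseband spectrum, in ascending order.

0.74 kHz, 19.04 kHz, 20.2 kHz

fs/2 = 29.28 kHz.
233.5 kHz mod fs = 57.82 kHz.
57.82 kHz > fs/2 = 29.28 kHz, folds to fs − 57.82 kHz = 0.74 kHz.
234.98 kHz mod fs = 0.74 kHz.
0.74 kHz ≤ fs/2 = 29.28 kHz, appears at 0.74 kHz.
38.36 kHz > fs/2 = 29.28 kHz, folds to fs − 38.36 kHz = 20.2 kHz.
215.2 kHz mod fs = 39.52 kHz.
39.52 kHz > fs/2 = 29.28 kHz, folds to fs − 39.52 kHz = 19.04 kHz.
Distinct values: {0.74 kHz, 19.04 kHz, 20.2 kHz}.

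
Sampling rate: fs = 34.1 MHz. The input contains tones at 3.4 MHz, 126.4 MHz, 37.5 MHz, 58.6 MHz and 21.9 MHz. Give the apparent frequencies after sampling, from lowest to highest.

3.4 MHz, 9.6 MHz, 10 MHz, 12.2 MHz

fs/2 = 17.05 MHz.
3.4 MHz ≤ fs/2 = 17.05 MHz, passes unchanged.
126.4 MHz mod fs = 24.1 MHz.
24.1 MHz > fs/2 = 17.05 MHz, folds to fs − 24.1 MHz = 10 MHz.
37.5 MHz mod fs = 3.4 MHz.
3.4 MHz ≤ fs/2 = 17.05 MHz, appears at 3.4 MHz.
58.6 MHz mod fs = 24.5 MHz.
24.5 MHz > fs/2 = 17.05 MHz, folds to fs − 24.5 MHz = 9.6 MHz.
21.9 MHz > fs/2 = 17.05 MHz, folds to fs − 21.9 MHz = 12.2 MHz.
Distinct values: {3.4 MHz, 9.6 MHz, 10 MHz, 12.2 MHz}.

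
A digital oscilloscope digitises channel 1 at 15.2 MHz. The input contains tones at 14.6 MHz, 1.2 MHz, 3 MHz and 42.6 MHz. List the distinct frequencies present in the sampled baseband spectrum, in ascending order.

fs/2 = 7.6 MHz.
14.6 MHz > fs/2 = 7.6 MHz, folds to fs − 14.6 MHz = 0.6 MHz.
1.2 MHz ≤ fs/2 = 7.6 MHz, passes unchanged.
3 MHz ≤ fs/2 = 7.6 MHz, passes unchanged.
42.6 MHz mod fs = 12.2 MHz.
12.2 MHz > fs/2 = 7.6 MHz, folds to fs − 12.2 MHz = 3 MHz.
Distinct values: {0.6 MHz, 1.2 MHz, 3 MHz}.

0.6 MHz, 1.2 MHz, 3 MHz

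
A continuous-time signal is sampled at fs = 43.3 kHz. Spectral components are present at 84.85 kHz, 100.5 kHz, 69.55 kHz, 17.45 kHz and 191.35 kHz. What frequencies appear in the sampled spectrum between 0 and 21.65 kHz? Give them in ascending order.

1.75 kHz, 13.9 kHz, 17.05 kHz, 17.45 kHz, 18.15 kHz

fs/2 = 21.65 kHz.
84.85 kHz mod fs = 41.55 kHz.
41.55 kHz > fs/2 = 21.65 kHz, folds to fs − 41.55 kHz = 1.75 kHz.
100.5 kHz mod fs = 13.9 kHz.
13.9 kHz ≤ fs/2 = 21.65 kHz, appears at 13.9 kHz.
69.55 kHz mod fs = 26.25 kHz.
26.25 kHz > fs/2 = 21.65 kHz, folds to fs − 26.25 kHz = 17.05 kHz.
17.45 kHz ≤ fs/2 = 21.65 kHz, passes unchanged.
191.35 kHz mod fs = 18.15 kHz.
18.15 kHz ≤ fs/2 = 21.65 kHz, appears at 18.15 kHz.
Distinct values: {1.75 kHz, 13.9 kHz, 17.05 kHz, 17.45 kHz, 18.15 kHz}.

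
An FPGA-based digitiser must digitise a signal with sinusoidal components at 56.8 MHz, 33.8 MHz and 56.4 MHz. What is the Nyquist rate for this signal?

Highest-frequency component: 56.8 MHz.
Nyquist rate = 2 × 56.8 MHz = 113.6 MHz.

113.6 MHz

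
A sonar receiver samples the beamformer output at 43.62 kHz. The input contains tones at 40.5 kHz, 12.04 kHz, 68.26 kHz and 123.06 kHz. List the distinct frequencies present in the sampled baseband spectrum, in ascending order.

3.12 kHz, 7.8 kHz, 12.04 kHz, 18.98 kHz

fs/2 = 21.81 kHz.
40.5 kHz > fs/2 = 21.81 kHz, folds to fs − 40.5 kHz = 3.12 kHz.
12.04 kHz ≤ fs/2 = 21.81 kHz, passes unchanged.
68.26 kHz mod fs = 24.64 kHz.
24.64 kHz > fs/2 = 21.81 kHz, folds to fs − 24.64 kHz = 18.98 kHz.
123.06 kHz mod fs = 35.82 kHz.
35.82 kHz > fs/2 = 21.81 kHz, folds to fs − 35.82 kHz = 7.8 kHz.
Distinct values: {3.12 kHz, 7.8 kHz, 12.04 kHz, 18.98 kHz}.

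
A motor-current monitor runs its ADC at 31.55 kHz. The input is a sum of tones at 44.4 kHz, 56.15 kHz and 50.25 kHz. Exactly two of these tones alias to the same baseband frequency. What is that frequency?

fs/2 = 15.775 kHz.
44.4 kHz mod fs = 12.85 kHz.
12.85 kHz ≤ fs/2 = 15.775 kHz, appears at 12.85 kHz.
56.15 kHz mod fs = 24.6 kHz.
24.6 kHz > fs/2 = 15.775 kHz, folds to fs − 24.6 kHz = 6.95 kHz.
50.25 kHz mod fs = 18.7 kHz.
18.7 kHz > fs/2 = 15.775 kHz, folds to fs − 18.7 kHz = 12.85 kHz.
44.4 kHz and 50.25 kHz both map to 12.85 kHz.

12.85 kHz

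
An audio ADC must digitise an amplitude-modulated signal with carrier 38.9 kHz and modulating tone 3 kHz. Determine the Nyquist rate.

AM sidebands sit at fc ± fm = 35.9 kHz and 41.9 kHz.
Highest-frequency component: 41.9 kHz.
Nyquist rate = 2 × 41.9 kHz = 83.8 kHz.

83.8 kHz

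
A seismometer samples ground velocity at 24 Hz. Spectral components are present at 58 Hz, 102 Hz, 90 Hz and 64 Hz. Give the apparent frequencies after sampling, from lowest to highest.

6 Hz, 8 Hz, 10 Hz

fs/2 = 12 Hz.
58 Hz mod fs = 10 Hz.
10 Hz ≤ fs/2 = 12 Hz, appears at 10 Hz.
102 Hz mod fs = 6 Hz.
6 Hz ≤ fs/2 = 12 Hz, appears at 6 Hz.
90 Hz mod fs = 18 Hz.
18 Hz > fs/2 = 12 Hz, folds to fs − 18 Hz = 6 Hz.
64 Hz mod fs = 16 Hz.
16 Hz > fs/2 = 12 Hz, folds to fs − 16 Hz = 8 Hz.
Distinct values: {6 Hz, 8 Hz, 10 Hz}.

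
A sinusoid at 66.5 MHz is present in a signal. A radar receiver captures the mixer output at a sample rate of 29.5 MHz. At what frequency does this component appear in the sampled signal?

7.5 MHz

66.5 MHz mod fs = 7.5 MHz.
7.5 MHz ≤ fs/2 = 14.75 MHz, appears at 7.5 MHz.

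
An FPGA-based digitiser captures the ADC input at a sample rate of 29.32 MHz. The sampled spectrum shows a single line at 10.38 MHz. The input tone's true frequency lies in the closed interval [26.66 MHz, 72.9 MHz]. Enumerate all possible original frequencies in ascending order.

39.7 MHz, 48.26 MHz, 69.02 MHz

Frequencies that alias to 10.38 MHz are k·fs ± 10.38 MHz for integer k ≥ 0.
k=0: 10.38 MHz.
k=1: 18.94 MHz, 39.7 MHz.
k=2: 48.26 MHz, 69.02 MHz.
k=3: 77.58 MHz, 98.34 MHz.
Within [26.66 MHz, 72.9 MHz]: 39.7 MHz, 48.26 MHz, 69.02 MHz.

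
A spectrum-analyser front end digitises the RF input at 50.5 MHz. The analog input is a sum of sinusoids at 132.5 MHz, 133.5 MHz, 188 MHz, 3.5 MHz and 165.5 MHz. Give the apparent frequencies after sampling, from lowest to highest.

3.5 MHz, 14 MHz, 18 MHz, 19 MHz

fs/2 = 25.25 MHz.
132.5 MHz mod fs = 31.5 MHz.
31.5 MHz > fs/2 = 25.25 MHz, folds to fs − 31.5 MHz = 19 MHz.
133.5 MHz mod fs = 32.5 MHz.
32.5 MHz > fs/2 = 25.25 MHz, folds to fs − 32.5 MHz = 18 MHz.
188 MHz mod fs = 36.5 MHz.
36.5 MHz > fs/2 = 25.25 MHz, folds to fs − 36.5 MHz = 14 MHz.
3.5 MHz ≤ fs/2 = 25.25 MHz, passes unchanged.
165.5 MHz mod fs = 14 MHz.
14 MHz ≤ fs/2 = 25.25 MHz, appears at 14 MHz.
Distinct values: {3.5 MHz, 14 MHz, 18 MHz, 19 MHz}.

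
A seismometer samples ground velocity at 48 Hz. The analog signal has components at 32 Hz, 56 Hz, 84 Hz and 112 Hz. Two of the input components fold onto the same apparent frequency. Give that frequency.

16 Hz

fs/2 = 24 Hz.
32 Hz > fs/2 = 24 Hz, folds to fs − 32 Hz = 16 Hz.
56 Hz mod fs = 8 Hz.
8 Hz ≤ fs/2 = 24 Hz, appears at 8 Hz.
84 Hz mod fs = 36 Hz.
36 Hz > fs/2 = 24 Hz, folds to fs − 36 Hz = 12 Hz.
112 Hz mod fs = 16 Hz.
16 Hz ≤ fs/2 = 24 Hz, appears at 16 Hz.
32 Hz and 112 Hz both map to 16 Hz.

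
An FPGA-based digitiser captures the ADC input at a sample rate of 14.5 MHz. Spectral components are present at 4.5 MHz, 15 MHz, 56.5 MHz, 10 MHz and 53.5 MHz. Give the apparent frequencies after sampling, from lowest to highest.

0.5 MHz, 1.5 MHz, 4.5 MHz

fs/2 = 7.25 MHz.
4.5 MHz ≤ fs/2 = 7.25 MHz, passes unchanged.
15 MHz mod fs = 0.5 MHz.
0.5 MHz ≤ fs/2 = 7.25 MHz, appears at 0.5 MHz.
56.5 MHz mod fs = 13 MHz.
13 MHz > fs/2 = 7.25 MHz, folds to fs − 13 MHz = 1.5 MHz.
10 MHz > fs/2 = 7.25 MHz, folds to fs − 10 MHz = 4.5 MHz.
53.5 MHz mod fs = 10 MHz.
10 MHz > fs/2 = 7.25 MHz, folds to fs − 10 MHz = 4.5 MHz.
Distinct values: {0.5 MHz, 1.5 MHz, 4.5 MHz}.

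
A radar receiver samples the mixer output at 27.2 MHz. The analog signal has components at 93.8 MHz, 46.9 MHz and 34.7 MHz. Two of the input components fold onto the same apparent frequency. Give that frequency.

7.5 MHz

fs/2 = 13.6 MHz.
93.8 MHz mod fs = 12.2 MHz.
12.2 MHz ≤ fs/2 = 13.6 MHz, appears at 12.2 MHz.
46.9 MHz mod fs = 19.7 MHz.
19.7 MHz > fs/2 = 13.6 MHz, folds to fs − 19.7 MHz = 7.5 MHz.
34.7 MHz mod fs = 7.5 MHz.
7.5 MHz ≤ fs/2 = 13.6 MHz, appears at 7.5 MHz.
34.7 MHz and 46.9 MHz both map to 7.5 MHz.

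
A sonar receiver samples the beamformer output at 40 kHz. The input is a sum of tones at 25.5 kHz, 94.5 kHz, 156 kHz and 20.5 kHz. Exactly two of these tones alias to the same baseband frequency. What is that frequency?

fs/2 = 20 kHz.
25.5 kHz > fs/2 = 20 kHz, folds to fs − 25.5 kHz = 14.5 kHz.
94.5 kHz mod fs = 14.5 kHz.
14.5 kHz ≤ fs/2 = 20 kHz, appears at 14.5 kHz.
156 kHz mod fs = 36 kHz.
36 kHz > fs/2 = 20 kHz, folds to fs − 36 kHz = 4 kHz.
20.5 kHz > fs/2 = 20 kHz, folds to fs − 20.5 kHz = 19.5 kHz.
25.5 kHz and 94.5 kHz both map to 14.5 kHz.

14.5 kHz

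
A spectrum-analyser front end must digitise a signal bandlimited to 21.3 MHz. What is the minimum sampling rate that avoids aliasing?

42.6 MHz

Nyquist rate = 2 × 21.3 MHz = 42.6 MHz.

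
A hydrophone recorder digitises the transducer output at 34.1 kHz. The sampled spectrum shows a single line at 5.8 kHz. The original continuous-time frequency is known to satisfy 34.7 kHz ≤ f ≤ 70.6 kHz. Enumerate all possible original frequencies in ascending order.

Frequencies that alias to 5.8 kHz are k·fs ± 5.8 kHz for integer k ≥ 0.
k=0: 5.8 kHz.
k=1: 28.3 kHz, 39.9 kHz.
k=2: 62.4 kHz, 74 kHz.
k=3: 96.5 kHz, 108.1 kHz.
Within [34.7 kHz, 70.6 kHz]: 39.9 kHz, 62.4 kHz.

39.9 kHz, 62.4 kHz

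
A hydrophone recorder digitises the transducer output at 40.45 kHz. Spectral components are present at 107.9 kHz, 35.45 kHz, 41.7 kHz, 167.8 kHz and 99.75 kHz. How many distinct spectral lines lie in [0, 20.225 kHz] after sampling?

fs/2 = 20.225 kHz.
107.9 kHz mod fs = 27 kHz.
27 kHz > fs/2 = 20.225 kHz, folds to fs − 27 kHz = 13.45 kHz.
35.45 kHz > fs/2 = 20.225 kHz, folds to fs − 35.45 kHz = 5 kHz.
41.7 kHz mod fs = 1.25 kHz.
1.25 kHz ≤ fs/2 = 20.225 kHz, appears at 1.25 kHz.
167.8 kHz mod fs = 6 kHz.
6 kHz ≤ fs/2 = 20.225 kHz, appears at 6 kHz.
99.75 kHz mod fs = 18.85 kHz.
18.85 kHz ≤ fs/2 = 20.225 kHz, appears at 18.85 kHz.
Distinct values: {1.25 kHz, 5 kHz, 6 kHz, 13.45 kHz, 18.85 kHz} → 5.

5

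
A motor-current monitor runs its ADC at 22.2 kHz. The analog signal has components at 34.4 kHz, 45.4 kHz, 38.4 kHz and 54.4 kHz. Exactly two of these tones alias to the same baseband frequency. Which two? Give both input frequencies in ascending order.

fs/2 = 11.1 kHz.
34.4 kHz mod fs = 12.2 kHz.
12.2 kHz > fs/2 = 11.1 kHz, folds to fs − 12.2 kHz = 10 kHz.
45.4 kHz mod fs = 1 kHz.
1 kHz ≤ fs/2 = 11.1 kHz, appears at 1 kHz.
38.4 kHz mod fs = 16.2 kHz.
16.2 kHz > fs/2 = 11.1 kHz, folds to fs − 16.2 kHz = 6 kHz.
54.4 kHz mod fs = 10 kHz.
10 kHz ≤ fs/2 = 11.1 kHz, appears at 10 kHz.
34.4 kHz and 54.4 kHz both map to 10 kHz.

34.4 kHz, 54.4 kHz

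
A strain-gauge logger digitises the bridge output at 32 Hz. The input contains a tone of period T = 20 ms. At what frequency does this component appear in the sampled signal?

14 Hz

T = 20 ms → f = 1/T = 50 Hz.
50 Hz mod fs = 18 Hz.
18 Hz > fs/2 = 16 Hz, folds to fs − 18 Hz = 14 Hz.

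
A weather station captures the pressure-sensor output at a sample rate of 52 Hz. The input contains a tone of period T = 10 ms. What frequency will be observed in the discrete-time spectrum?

T = 10 ms → f = 1/T = 100 Hz.
100 Hz mod fs = 48 Hz.
48 Hz > fs/2 = 26 Hz, folds to fs − 48 Hz = 4 Hz.

4 Hz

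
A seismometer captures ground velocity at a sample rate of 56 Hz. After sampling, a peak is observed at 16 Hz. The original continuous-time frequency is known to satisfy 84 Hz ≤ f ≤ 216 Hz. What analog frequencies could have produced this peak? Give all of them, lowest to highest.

96 Hz, 128 Hz, 152 Hz, 184 Hz, 208 Hz

Frequencies that alias to 16 Hz are k·fs ± 16 Hz for integer k ≥ 0.
k=0: 16 Hz.
k=1: 40 Hz, 72 Hz.
k=2: 96 Hz, 128 Hz.
k=3: 152 Hz, 184 Hz.
k=4: 208 Hz, 240 Hz.
k=5: 264 Hz, 296 Hz.
Within [84 Hz, 216 Hz]: 96 Hz, 128 Hz, 152 Hz, 184 Hz, 208 Hz.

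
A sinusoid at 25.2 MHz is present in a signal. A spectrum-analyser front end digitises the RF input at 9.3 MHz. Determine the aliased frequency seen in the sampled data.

25.2 MHz mod fs = 6.6 MHz.
6.6 MHz > fs/2 = 4.65 MHz, folds to fs − 6.6 MHz = 2.7 MHz.

2.7 MHz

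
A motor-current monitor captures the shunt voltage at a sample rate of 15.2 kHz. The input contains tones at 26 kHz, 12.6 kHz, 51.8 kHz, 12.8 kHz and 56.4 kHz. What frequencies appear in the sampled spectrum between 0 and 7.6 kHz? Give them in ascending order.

fs/2 = 7.6 kHz.
26 kHz mod fs = 10.8 kHz.
10.8 kHz > fs/2 = 7.6 kHz, folds to fs − 10.8 kHz = 4.4 kHz.
12.6 kHz > fs/2 = 7.6 kHz, folds to fs − 12.6 kHz = 2.6 kHz.
51.8 kHz mod fs = 6.2 kHz.
6.2 kHz ≤ fs/2 = 7.6 kHz, appears at 6.2 kHz.
12.8 kHz > fs/2 = 7.6 kHz, folds to fs − 12.8 kHz = 2.4 kHz.
56.4 kHz mod fs = 10.8 kHz.
10.8 kHz > fs/2 = 7.6 kHz, folds to fs − 10.8 kHz = 4.4 kHz.
Distinct values: {2.4 kHz, 2.6 kHz, 4.4 kHz, 6.2 kHz}.

2.4 kHz, 2.6 kHz, 4.4 kHz, 6.2 kHz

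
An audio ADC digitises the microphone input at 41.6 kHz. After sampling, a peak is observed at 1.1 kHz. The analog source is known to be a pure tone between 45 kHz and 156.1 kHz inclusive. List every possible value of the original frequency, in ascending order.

82.1 kHz, 84.3 kHz, 123.7 kHz, 125.9 kHz

Frequencies that alias to 1.1 kHz are k·fs ± 1.1 kHz for integer k ≥ 0.
k=0: 1.1 kHz.
k=1: 40.5 kHz, 42.7 kHz.
k=2: 82.1 kHz, 84.3 kHz.
k=3: 123.7 kHz, 125.9 kHz.
k=4: 165.3 kHz, 167.5 kHz.
Within [45 kHz, 156.1 kHz]: 82.1 kHz, 84.3 kHz, 123.7 kHz, 125.9 kHz.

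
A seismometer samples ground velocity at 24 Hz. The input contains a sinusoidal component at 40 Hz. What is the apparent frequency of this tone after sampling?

8 Hz

40 Hz mod fs = 16 Hz.
16 Hz > fs/2 = 12 Hz, folds to fs − 16 Hz = 8 Hz.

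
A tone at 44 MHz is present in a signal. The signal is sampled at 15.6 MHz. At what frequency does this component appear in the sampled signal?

2.8 MHz

44 MHz mod fs = 12.8 MHz.
12.8 MHz > fs/2 = 7.8 MHz, folds to fs − 12.8 MHz = 2.8 MHz.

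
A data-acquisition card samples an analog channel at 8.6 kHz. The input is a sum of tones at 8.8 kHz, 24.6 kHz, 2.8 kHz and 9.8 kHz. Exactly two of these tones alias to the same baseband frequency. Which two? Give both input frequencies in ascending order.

fs/2 = 4.3 kHz.
8.8 kHz mod fs = 0.2 kHz.
0.2 kHz ≤ fs/2 = 4.3 kHz, appears at 0.2 kHz.
24.6 kHz mod fs = 7.4 kHz.
7.4 kHz > fs/2 = 4.3 kHz, folds to fs − 7.4 kHz = 1.2 kHz.
2.8 kHz ≤ fs/2 = 4.3 kHz, passes unchanged.
9.8 kHz mod fs = 1.2 kHz.
1.2 kHz ≤ fs/2 = 4.3 kHz, appears at 1.2 kHz.
9.8 kHz and 24.6 kHz both map to 1.2 kHz.

9.8 kHz, 24.6 kHz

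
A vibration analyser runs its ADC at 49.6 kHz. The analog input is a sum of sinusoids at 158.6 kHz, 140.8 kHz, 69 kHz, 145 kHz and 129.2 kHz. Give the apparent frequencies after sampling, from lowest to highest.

fs/2 = 24.8 kHz.
158.6 kHz mod fs = 9.8 kHz.
9.8 kHz ≤ fs/2 = 24.8 kHz, appears at 9.8 kHz.
140.8 kHz mod fs = 41.6 kHz.
41.6 kHz > fs/2 = 24.8 kHz, folds to fs − 41.6 kHz = 8 kHz.
69 kHz mod fs = 19.4 kHz.
19.4 kHz ≤ fs/2 = 24.8 kHz, appears at 19.4 kHz.
145 kHz mod fs = 45.8 kHz.
45.8 kHz > fs/2 = 24.8 kHz, folds to fs − 45.8 kHz = 3.8 kHz.
129.2 kHz mod fs = 30 kHz.
30 kHz > fs/2 = 24.8 kHz, folds to fs − 30 kHz = 19.6 kHz.
Distinct values: {3.8 kHz, 8 kHz, 9.8 kHz, 19.4 kHz, 19.6 kHz}.

3.8 kHz, 8 kHz, 9.8 kHz, 19.4 kHz, 19.6 kHz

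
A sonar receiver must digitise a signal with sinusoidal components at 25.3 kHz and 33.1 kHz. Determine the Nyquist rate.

66.2 kHz

Highest-frequency component: 33.1 kHz.
Nyquist rate = 2 × 33.1 kHz = 66.2 kHz.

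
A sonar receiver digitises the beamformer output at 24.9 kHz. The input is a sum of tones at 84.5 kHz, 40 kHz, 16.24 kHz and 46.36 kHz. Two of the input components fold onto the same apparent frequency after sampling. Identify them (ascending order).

fs/2 = 12.45 kHz.
84.5 kHz mod fs = 9.8 kHz.
9.8 kHz ≤ fs/2 = 12.45 kHz, appears at 9.8 kHz.
40 kHz mod fs = 15.1 kHz.
15.1 kHz > fs/2 = 12.45 kHz, folds to fs − 15.1 kHz = 9.8 kHz.
16.24 kHz > fs/2 = 12.45 kHz, folds to fs − 16.24 kHz = 8.66 kHz.
46.36 kHz mod fs = 21.46 kHz.
21.46 kHz > fs/2 = 12.45 kHz, folds to fs − 21.46 kHz = 3.44 kHz.
40 kHz and 84.5 kHz both map to 9.8 kHz.

40 kHz, 84.5 kHz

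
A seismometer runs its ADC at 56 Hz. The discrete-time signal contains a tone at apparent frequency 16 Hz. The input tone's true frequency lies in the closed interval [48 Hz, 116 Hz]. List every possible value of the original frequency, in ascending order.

72 Hz, 96 Hz

Frequencies that alias to 16 Hz are k·fs ± 16 Hz for integer k ≥ 0.
k=0: 16 Hz.
k=1: 40 Hz, 72 Hz.
k=2: 96 Hz, 128 Hz.
k=3: 152 Hz, 184 Hz.
Within [48 Hz, 116 Hz]: 72 Hz, 96 Hz.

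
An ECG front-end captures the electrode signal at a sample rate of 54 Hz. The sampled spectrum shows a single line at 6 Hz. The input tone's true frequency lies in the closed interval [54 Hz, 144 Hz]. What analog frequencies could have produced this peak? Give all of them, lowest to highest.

60 Hz, 102 Hz, 114 Hz

Frequencies that alias to 6 Hz are k·fs ± 6 Hz for integer k ≥ 0.
k=0: 6 Hz.
k=1: 48 Hz, 60 Hz.
k=2: 102 Hz, 114 Hz.
k=3: 156 Hz, 168 Hz.
Within [54 Hz, 144 Hz]: 60 Hz, 102 Hz, 114 Hz.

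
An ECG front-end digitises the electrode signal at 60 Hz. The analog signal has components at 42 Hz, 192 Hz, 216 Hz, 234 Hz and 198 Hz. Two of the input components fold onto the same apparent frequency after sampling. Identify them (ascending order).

fs/2 = 30 Hz.
42 Hz > fs/2 = 30 Hz, folds to fs − 42 Hz = 18 Hz.
192 Hz mod fs = 12 Hz.
12 Hz ≤ fs/2 = 30 Hz, appears at 12 Hz.
216 Hz mod fs = 36 Hz.
36 Hz > fs/2 = 30 Hz, folds to fs − 36 Hz = 24 Hz.
234 Hz mod fs = 54 Hz.
54 Hz > fs/2 = 30 Hz, folds to fs − 54 Hz = 6 Hz.
198 Hz mod fs = 18 Hz.
18 Hz ≤ fs/2 = 30 Hz, appears at 18 Hz.
42 Hz and 198 Hz both map to 18 Hz.

42 Hz, 198 Hz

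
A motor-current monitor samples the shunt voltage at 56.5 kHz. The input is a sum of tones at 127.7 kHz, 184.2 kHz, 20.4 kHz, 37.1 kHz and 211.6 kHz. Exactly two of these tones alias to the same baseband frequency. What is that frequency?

fs/2 = 28.25 kHz.
127.7 kHz mod fs = 14.7 kHz.
14.7 kHz ≤ fs/2 = 28.25 kHz, appears at 14.7 kHz.
184.2 kHz mod fs = 14.7 kHz.
14.7 kHz ≤ fs/2 = 28.25 kHz, appears at 14.7 kHz.
20.4 kHz ≤ fs/2 = 28.25 kHz, passes unchanged.
37.1 kHz > fs/2 = 28.25 kHz, folds to fs − 37.1 kHz = 19.4 kHz.
211.6 kHz mod fs = 42.1 kHz.
42.1 kHz > fs/2 = 28.25 kHz, folds to fs − 42.1 kHz = 14.4 kHz.
127.7 kHz and 184.2 kHz both map to 14.7 kHz.

14.7 kHz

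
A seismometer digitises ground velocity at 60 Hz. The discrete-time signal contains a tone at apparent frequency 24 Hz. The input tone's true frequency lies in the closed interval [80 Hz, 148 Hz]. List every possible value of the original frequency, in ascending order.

84 Hz, 96 Hz, 144 Hz

Frequencies that alias to 24 Hz are k·fs ± 24 Hz for integer k ≥ 0.
k=0: 24 Hz.
k=1: 36 Hz, 84 Hz.
k=2: 96 Hz, 144 Hz.
k=3: 156 Hz, 204 Hz.
Within [80 Hz, 148 Hz]: 84 Hz, 96 Hz, 144 Hz.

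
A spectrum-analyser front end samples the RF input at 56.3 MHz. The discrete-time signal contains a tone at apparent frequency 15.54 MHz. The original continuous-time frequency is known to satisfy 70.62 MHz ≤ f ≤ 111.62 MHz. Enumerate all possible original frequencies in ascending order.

71.84 MHz, 97.06 MHz

Frequencies that alias to 15.54 MHz are k·fs ± 15.54 MHz for integer k ≥ 0.
k=0: 15.54 MHz.
k=1: 40.76 MHz, 71.84 MHz.
k=2: 97.06 MHz, 128.14 MHz.
k=3: 153.36 MHz, 184.44 MHz.
Within [70.62 MHz, 111.62 MHz]: 71.84 MHz, 97.06 MHz.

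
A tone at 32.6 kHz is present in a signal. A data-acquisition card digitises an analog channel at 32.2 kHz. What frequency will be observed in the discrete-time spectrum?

0.4 kHz

32.6 kHz mod fs = 0.4 kHz.
0.4 kHz ≤ fs/2 = 16.1 kHz, appears at 0.4 kHz.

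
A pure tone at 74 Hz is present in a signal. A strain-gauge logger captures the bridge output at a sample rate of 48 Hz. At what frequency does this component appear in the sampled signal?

22 Hz

74 Hz mod fs = 26 Hz.
26 Hz > fs/2 = 24 Hz, folds to fs − 26 Hz = 22 Hz.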